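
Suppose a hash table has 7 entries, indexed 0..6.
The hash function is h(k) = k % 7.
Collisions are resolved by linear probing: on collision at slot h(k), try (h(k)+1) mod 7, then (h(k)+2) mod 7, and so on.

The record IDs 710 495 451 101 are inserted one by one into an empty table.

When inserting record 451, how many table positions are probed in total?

2

Insert 710: h=3, slot 3 empty => index 3.
Insert 495: h=5, slot 5 empty => index 5.
Insert 451: h=3, slot 3 occupied => index 4.
Insert 101: h=3, slots 3,4,5 occupied => index 6.
Table: [—, —, —, 710, 451, 495, 101]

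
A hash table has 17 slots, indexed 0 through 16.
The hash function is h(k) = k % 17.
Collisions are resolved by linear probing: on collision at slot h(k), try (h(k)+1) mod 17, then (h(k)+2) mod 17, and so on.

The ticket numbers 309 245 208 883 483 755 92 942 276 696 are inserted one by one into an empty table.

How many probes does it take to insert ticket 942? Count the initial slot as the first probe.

5

309 hashes to 3; slot 3 is free → place at 3.
245 hashes to 7; slot 7 is free → place at 7.
208 hashes to 4; slot 4 is free → place at 4.
883 hashes to 16; slot 16 is free → place at 16.
483 hashes to 7; 7 taken → place at 8.
755 hashes to 7; 7,8 taken → place at 9.
92 hashes to 7; 7,8,9 taken → place at 10.
942 hashes to 7; 7,8,9,10 taken → place at 11.
276 hashes to 4; 4 taken → place at 5.
696 hashes to 16; 16 taken → place at 0.
Table: [696, _, _, 309, 208, 276, _, 245, 483, 755, 92, 942, _, _, _, _, 883]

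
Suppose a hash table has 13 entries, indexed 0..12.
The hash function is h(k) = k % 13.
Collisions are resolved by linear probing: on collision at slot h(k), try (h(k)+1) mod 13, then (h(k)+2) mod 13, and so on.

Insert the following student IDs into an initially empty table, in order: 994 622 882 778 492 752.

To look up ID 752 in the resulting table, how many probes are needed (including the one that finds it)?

5

994 hashes to 6; slot 6 is free => place at 6.
622 hashes to 11; slot 11 is free => place at 11.
882 hashes to 11; 11 taken => place at 12.
778 hashes to 11; 11,12 taken => place at 0.
492 hashes to 11; 11,12,0 taken => place at 1.
752 hashes to 11; 11,12,0,1 taken => place at 2.
Table: [778, 492, 752, —, —, —, 994, —, —, —, —, 622, 882]
Lookup 752: h=11, probe 11,12,0,1,2 → found at 2.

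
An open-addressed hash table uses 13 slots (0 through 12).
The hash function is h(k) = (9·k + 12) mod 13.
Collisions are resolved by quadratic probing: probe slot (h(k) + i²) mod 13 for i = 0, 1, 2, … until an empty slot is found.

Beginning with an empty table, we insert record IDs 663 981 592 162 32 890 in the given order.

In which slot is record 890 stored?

663 hashes to 12; slot 12 is free -> place at 12.
981 hashes to 1; slot 1 is free -> place at 1.
592 hashes to 10; slot 10 is free -> place at 10.
162 hashes to 1; 1 taken -> place at 2.
32 hashes to 1; 1,2 taken -> place at 5.
890 hashes to 1; 1,2,5,10 taken -> place at 4.
Table: [∅, 981, 162, ∅, 890, 32, ∅, ∅, ∅, ∅, 592, ∅, 663]

4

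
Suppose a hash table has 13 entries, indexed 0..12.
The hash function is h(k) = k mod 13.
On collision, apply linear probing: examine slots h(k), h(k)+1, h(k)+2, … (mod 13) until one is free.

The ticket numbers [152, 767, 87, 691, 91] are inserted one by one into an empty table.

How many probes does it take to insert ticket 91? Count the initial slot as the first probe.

2

152: h=9 → slot 9
767: h=0 → slot 0
87: h=9, probe 9,10 → slot 10
691: h=2 → slot 2
91: h=0, probe 0,1 → slot 1
Table: [767, 91, 691, -, -, -, -, -, -, 152, 87, -, -]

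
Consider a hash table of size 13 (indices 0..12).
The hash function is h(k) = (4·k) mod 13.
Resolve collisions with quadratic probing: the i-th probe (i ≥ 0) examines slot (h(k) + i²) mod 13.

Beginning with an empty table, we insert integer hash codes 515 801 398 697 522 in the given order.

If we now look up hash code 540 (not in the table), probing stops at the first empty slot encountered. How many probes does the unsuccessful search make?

2

Insert 515: h=6, slot 6 empty → index 6.
Insert 801: h=6, slot 6 occupied → index 7.
Insert 398: h=6, slots 6,7 occupied → index 10.
Insert 697: h=6, slots 6,7,10 occupied → index 2.
Insert 522: h=8, slot 8 empty → index 8.
Table: [., ., 697, ., ., ., 515, 801, 522, ., 398, ., .]
Lookup 540: h=2, probe 2,3 → slot 3 empty, not found.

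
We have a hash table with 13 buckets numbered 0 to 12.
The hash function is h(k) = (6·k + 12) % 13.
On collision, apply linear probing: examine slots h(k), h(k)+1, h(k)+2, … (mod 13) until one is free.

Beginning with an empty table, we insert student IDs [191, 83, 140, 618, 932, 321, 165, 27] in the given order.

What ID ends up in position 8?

Insert 191: h=1, slot 1 empty -> index 1.
Insert 83: h=3, slot 3 empty -> index 3.
Insert 140: h=7, slot 7 empty -> index 7.
Insert 618: h=2, slot 2 empty -> index 2.
Insert 932: h=1, slots 1,2,3 occupied -> index 4.
Insert 321: h=1, slots 1,2,3,4 occupied -> index 5.
Insert 165: h=1, slots 1,2,3,4,5 occupied -> index 6.
Insert 27: h=5, slots 5,6,7 occupied -> index 8.
Table: [., 191, 618, 83, 932, 321, 165, 140, 27, ., ., ., .]

27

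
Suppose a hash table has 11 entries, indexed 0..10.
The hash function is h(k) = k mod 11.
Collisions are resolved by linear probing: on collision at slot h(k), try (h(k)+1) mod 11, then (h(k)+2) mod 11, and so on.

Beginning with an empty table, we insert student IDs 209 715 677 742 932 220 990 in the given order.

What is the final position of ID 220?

2

Insert 209: h=0, slot 0 empty -> index 0.
Insert 715: h=0, slot 0 occupied -> index 1.
Insert 677: h=6, slot 6 empty -> index 6.
Insert 742: h=5, slot 5 empty -> index 5.
Insert 932: h=8, slot 8 empty -> index 8.
Insert 220: h=0, slots 0,1 occupied -> index 2.
Insert 990: h=0, slots 0,1,2 occupied -> index 3.
Table: [209, 715, 220, 990, ., 742, 677, ., 932, ., .]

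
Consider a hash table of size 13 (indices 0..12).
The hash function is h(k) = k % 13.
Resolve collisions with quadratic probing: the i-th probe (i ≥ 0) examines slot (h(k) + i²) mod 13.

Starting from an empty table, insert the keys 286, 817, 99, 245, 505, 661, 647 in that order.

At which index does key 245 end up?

286: h=0 => slot 0
817: h=11 => slot 11
99: h=8 => slot 8
245: h=11, probe 11,12 => slot 12
505: h=11, probe 11,12,2 => slot 2
661: h=11, probe 11,12,2,7 => slot 7
647: h=10 => slot 10
Table: [286, —, 505, —, —, —, —, 661, 99, —, 647, 817, 245]

12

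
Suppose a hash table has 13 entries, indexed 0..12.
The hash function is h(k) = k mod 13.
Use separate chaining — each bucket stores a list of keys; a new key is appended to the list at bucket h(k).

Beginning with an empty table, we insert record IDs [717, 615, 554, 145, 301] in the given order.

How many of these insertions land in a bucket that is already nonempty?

2

Insert 717: h=2, bucket 2 empty → new chain.
Insert 615: h=4, bucket 4 empty → new chain.
Insert 554: h=8, bucket 8 empty → new chain.
Insert 145: h=2, bucket 2 nonempty → append to chain.
Insert 301: h=2, bucket 2 nonempty → append to chain.
Final buckets:
0: ∅
1: ∅
2: 717 -> 145 -> 301
3: ∅
4: 615
5: ∅
6: ∅
7: ∅
8: 554
9: ∅
10: ∅
11: ∅
12: ∅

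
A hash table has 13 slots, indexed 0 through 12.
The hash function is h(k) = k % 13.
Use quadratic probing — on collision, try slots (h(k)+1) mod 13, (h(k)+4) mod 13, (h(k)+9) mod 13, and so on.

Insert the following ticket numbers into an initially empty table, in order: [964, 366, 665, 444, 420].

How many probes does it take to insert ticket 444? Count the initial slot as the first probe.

964: h=2 => slot 2
366: h=2, probe 2,3 => slot 3
665: h=2, probe 2,3,6 => slot 6
444: h=2, probe 2,3,6,11 => slot 11
420: h=4 => slot 4
Table: [., ., 964, 366, 420, ., 665, ., ., ., ., 444, .]

4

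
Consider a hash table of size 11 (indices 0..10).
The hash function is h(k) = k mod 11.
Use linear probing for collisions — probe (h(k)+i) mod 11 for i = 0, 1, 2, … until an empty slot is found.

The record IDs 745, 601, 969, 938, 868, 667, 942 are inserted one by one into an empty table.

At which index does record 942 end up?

745 hashes to 8; slot 8 is free → place at 8.
601 hashes to 7; slot 7 is free → place at 7.
969 hashes to 1; slot 1 is free → place at 1.
938 hashes to 3; slot 3 is free → place at 3.
868 hashes to 10; slot 10 is free → place at 10.
667 hashes to 7; 7,8 taken → place at 9.
942 hashes to 7; 7,8,9,10 taken → place at 0.
Table: [942, 969, _, 938, _, _, _, 601, 745, 667, 868]

0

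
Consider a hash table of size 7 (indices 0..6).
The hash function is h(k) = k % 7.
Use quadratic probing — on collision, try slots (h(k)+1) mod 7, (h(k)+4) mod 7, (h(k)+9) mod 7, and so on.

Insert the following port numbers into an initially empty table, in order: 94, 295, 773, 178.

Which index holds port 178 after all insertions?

Insert 94: h=3, slot 3 empty -> index 3.
Insert 295: h=1, slot 1 empty -> index 1.
Insert 773: h=3, slot 3 occupied -> index 4.
Insert 178: h=3, slots 3,4 occupied -> index 0.
Table: [178, 295, ., 94, 773, ., .]

0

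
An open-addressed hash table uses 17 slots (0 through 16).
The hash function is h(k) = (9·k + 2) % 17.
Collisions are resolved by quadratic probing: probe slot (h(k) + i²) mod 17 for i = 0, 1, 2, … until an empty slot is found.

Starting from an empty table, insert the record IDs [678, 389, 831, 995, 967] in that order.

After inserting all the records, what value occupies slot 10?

967

Insert 678: h=1, slot 1 empty -> index 1.
Insert 389: h=1, slot 1 occupied -> index 2.
Insert 831: h=1, slots 1,2 occupied -> index 5.
Insert 995: h=15, slot 15 empty -> index 15.
Insert 967: h=1, slots 1,2,5 occupied -> index 10.
Table: [., 678, 389, ., ., 831, ., ., ., ., 967, ., ., ., ., 995, .]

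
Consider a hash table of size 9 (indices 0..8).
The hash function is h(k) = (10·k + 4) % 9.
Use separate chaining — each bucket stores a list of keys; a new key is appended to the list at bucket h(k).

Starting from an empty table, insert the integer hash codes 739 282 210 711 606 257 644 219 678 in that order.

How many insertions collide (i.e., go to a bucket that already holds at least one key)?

739 -> bucket 5
282 -> bucket 7
210 -> bucket 7 (collision)
711 -> bucket 4
606 -> bucket 7 (collision)
257 -> bucket 0
644 -> bucket 0 (collision)
219 -> bucket 7 (collision)
678 -> bucket 7 (collision)
Final buckets:
0: 257 -> 644
1: ∅
2: ∅
3: ∅
4: 711
5: 739
6: ∅
7: 282 -> 210 -> 606 -> 219 -> 678
8: ∅

5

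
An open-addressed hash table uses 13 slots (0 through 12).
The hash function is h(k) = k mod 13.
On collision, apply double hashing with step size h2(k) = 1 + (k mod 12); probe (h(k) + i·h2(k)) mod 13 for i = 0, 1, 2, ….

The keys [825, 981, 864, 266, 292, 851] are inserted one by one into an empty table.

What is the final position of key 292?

825 hashes to 6; slot 6 is free => place at 6.
981 hashes to 6, h2=10; 6 taken => place at 3.
864 hashes to 6, h2=1; 6 taken => place at 7.
266 hashes to 6, h2=3; 6 taken => place at 9.
292 hashes to 6, h2=5; 6 taken => place at 11.
851 hashes to 6, h2=12; 6 taken => place at 5.
Table: [., ., ., 981, ., 851, 825, 864, ., 266, ., 292, .]

11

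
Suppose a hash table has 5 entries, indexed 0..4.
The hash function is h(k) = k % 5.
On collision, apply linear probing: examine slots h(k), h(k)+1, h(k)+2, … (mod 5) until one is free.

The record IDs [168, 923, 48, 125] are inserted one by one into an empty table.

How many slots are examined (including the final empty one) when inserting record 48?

168: h=3 → slot 3
923: h=3, probe 3,4 → slot 4
48: h=3, probe 3,4,0 → slot 0
125: h=0, probe 0,1 → slot 1
Table: [48, 125, ., 168, 923]

3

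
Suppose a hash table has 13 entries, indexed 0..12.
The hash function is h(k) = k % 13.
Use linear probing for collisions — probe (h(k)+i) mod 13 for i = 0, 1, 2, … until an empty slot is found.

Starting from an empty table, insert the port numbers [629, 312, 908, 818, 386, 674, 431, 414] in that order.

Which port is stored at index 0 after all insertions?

629: h=5 -> slot 5
312: h=0 -> slot 0
908: h=11 -> slot 11
818: h=12 -> slot 12
386: h=9 -> slot 9
674: h=11, probe 11,12,0,1 -> slot 1
431: h=2 -> slot 2
414: h=11, probe 11,12,0,1,2,3 -> slot 3
Table: [312, 674, 431, 414, ∅, 629, ∅, ∅, ∅, 386, ∅, 908, 818]

312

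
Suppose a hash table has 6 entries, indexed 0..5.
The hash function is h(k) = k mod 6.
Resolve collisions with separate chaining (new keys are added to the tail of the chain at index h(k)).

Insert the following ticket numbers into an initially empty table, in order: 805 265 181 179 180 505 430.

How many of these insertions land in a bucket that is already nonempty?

Insert 805: h=1, bucket 1 empty → new chain.
Insert 265: h=1, bucket 1 nonempty → append to chain.
Insert 181: h=1, bucket 1 nonempty → append to chain.
Insert 179: h=5, bucket 5 empty → new chain.
Insert 180: h=0, bucket 0 empty → new chain.
Insert 505: h=1, bucket 1 nonempty → append to chain.
Insert 430: h=4, bucket 4 empty → new chain.
Final buckets:
0: 180
1: 805 -> 265 -> 181 -> 505
2: —
3: —
4: 430
5: 179

3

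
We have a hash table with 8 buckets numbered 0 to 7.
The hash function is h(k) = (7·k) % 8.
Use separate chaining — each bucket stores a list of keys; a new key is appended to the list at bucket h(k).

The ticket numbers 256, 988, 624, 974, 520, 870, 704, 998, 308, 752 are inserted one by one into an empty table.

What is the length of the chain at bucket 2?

3

256 -> bucket 0
988 -> bucket 4
624 -> bucket 0 (collision)
974 -> bucket 2
520 -> bucket 0 (collision)
870 -> bucket 2 (collision)
704 -> bucket 0 (collision)
998 -> bucket 2 (collision)
308 -> bucket 4 (collision)
752 -> bucket 0 (collision)
Final buckets:
0: 256 -> 624 -> 520 -> 704 -> 752
1: -
2: 974 -> 870 -> 998
3: -
4: 988 -> 308
5: -
6: -
7: -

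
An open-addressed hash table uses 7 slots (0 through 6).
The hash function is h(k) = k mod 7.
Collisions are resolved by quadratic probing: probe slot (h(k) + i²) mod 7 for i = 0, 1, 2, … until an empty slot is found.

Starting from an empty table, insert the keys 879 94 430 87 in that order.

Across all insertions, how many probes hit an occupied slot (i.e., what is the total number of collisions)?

879: h=4 -> slot 4
94: h=3 -> slot 3
430: h=3, probe 3,4,0 -> slot 0
87: h=3, probe 3,4,0,5 -> slot 5
Table: [430, ∅, ∅, 94, 879, 87, ∅]

5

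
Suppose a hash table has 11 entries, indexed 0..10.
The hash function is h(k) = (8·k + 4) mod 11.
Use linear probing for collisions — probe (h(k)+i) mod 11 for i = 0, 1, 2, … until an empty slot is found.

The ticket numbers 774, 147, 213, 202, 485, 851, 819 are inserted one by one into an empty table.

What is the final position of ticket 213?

774 hashes to 3; slot 3 is free => place at 3.
147 hashes to 3; 3 taken => place at 4.
213 hashes to 3; 3,4 taken => place at 5.
202 hashes to 3; 3,4,5 taken => place at 6.
485 hashes to 1; slot 1 is free => place at 1.
851 hashes to 3; 3,4,5,6 taken => place at 7.
819 hashes to 0; slot 0 is free => place at 0.
Table: [819, 485, ∅, 774, 147, 213, 202, 851, ∅, ∅, ∅]

5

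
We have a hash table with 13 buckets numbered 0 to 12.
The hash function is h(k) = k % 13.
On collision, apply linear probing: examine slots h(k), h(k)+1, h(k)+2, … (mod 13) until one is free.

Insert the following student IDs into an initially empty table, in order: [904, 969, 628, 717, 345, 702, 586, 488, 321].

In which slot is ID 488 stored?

10

904 hashes to 7; slot 7 is free => place at 7.
969 hashes to 7; 7 taken => place at 8.
628 hashes to 4; slot 4 is free => place at 4.
717 hashes to 2; slot 2 is free => place at 2.
345 hashes to 7; 7,8 taken => place at 9.
702 hashes to 0; slot 0 is free => place at 0.
586 hashes to 1; slot 1 is free => place at 1.
488 hashes to 7; 7,8,9 taken => place at 10.
321 hashes to 9; 9,10 taken => place at 11.
Table: [702, 586, 717, _, 628, _, _, 904, 969, 345, 488, 321, _]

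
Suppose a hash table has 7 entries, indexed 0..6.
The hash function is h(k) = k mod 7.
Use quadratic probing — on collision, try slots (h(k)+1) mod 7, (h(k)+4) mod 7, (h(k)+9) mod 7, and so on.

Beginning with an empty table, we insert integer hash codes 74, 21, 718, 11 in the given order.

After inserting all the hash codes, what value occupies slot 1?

74 hashes to 4; slot 4 is free → place at 4.
21 hashes to 0; slot 0 is free → place at 0.
718 hashes to 4; 4 taken → place at 5.
11 hashes to 4; 4,5 taken → place at 1.
Table: [21, 11, —, —, 74, 718, —]

11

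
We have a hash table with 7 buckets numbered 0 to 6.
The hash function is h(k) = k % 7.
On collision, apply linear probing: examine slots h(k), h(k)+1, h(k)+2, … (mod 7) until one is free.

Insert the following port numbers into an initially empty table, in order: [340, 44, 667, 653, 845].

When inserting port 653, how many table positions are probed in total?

4

Insert 340: h=4, slot 4 empty → index 4.
Insert 44: h=2, slot 2 empty → index 2.
Insert 667: h=2, slot 2 occupied → index 3.
Insert 653: h=2, slots 2,3,4 occupied → index 5.
Insert 845: h=5, slot 5 occupied → index 6.
Table: [∅, ∅, 44, 667, 340, 653, 845]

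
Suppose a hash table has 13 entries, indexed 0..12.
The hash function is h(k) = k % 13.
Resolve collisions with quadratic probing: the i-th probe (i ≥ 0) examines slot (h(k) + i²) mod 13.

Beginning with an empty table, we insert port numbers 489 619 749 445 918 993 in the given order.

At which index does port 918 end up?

4

489: h=8 -> slot 8
619: h=8, probe 8,9 -> slot 9
749: h=8, probe 8,9,12 -> slot 12
445: h=3 -> slot 3
918: h=8, probe 8,9,12,4 -> slot 4
993: h=5 -> slot 5
Table: [—, —, —, 445, 918, 993, —, —, 489, 619, —, —, 749]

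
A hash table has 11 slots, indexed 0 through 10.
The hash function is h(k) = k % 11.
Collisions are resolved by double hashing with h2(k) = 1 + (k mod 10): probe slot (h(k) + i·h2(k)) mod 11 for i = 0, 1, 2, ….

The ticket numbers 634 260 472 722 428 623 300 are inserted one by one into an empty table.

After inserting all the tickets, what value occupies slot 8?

634: h=7 → slot 7
260: h=7, h2=1, probe 7,8 → slot 8
472: h=10 → slot 10
722: h=7, h2=3, probe 7,10,2 → slot 2
428: h=10, h2=9, probe 10,8,6 → slot 6
623: h=7, h2=4, probe 7,0 → slot 0
300: h=3 → slot 3
Table: [623, -, 722, 300, -, -, 428, 634, 260, -, 472]

260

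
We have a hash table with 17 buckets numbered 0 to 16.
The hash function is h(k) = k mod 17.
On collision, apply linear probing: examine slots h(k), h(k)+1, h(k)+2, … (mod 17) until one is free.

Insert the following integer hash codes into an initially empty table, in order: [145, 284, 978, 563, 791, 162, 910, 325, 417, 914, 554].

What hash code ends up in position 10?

145 hashes to 9; slot 9 is free -> place at 9.
284 hashes to 12; slot 12 is free -> place at 12.
978 hashes to 9; 9 taken -> place at 10.
563 hashes to 2; slot 2 is free -> place at 2.
791 hashes to 9; 9,10 taken -> place at 11.
162 hashes to 9; 9,10,11,12 taken -> place at 13.
910 hashes to 9; 9,10,11,12,13 taken -> place at 14.
325 hashes to 2; 2 taken -> place at 3.
417 hashes to 9; 9,10,11,12,13,14 taken -> place at 15.
914 hashes to 13; 13,14,15 taken -> place at 16.
554 hashes to 10; 10,11,12,13,14,15,16 taken -> place at 0.
Table: [554, ∅, 563, 325, ∅, ∅, ∅, ∅, ∅, 145, 978, 791, 284, 162, 910, 417, 914]

978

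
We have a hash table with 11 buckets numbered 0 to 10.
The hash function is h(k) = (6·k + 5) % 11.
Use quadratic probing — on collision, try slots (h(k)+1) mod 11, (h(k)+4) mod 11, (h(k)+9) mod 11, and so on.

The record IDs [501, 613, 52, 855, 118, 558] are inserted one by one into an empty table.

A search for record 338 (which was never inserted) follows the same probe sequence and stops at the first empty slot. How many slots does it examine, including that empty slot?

Insert 501: h=8, slot 8 empty => index 8.
Insert 613: h=9, slot 9 empty => index 9.
Insert 52: h=9, slot 9 occupied => index 10.
Insert 855: h=9, slots 9,10 occupied => index 2.
Insert 118: h=9, slots 9,10,2 occupied => index 7.
Insert 558: h=9, slots 9,10,2,7 occupied => index 3.
Table: [—, —, 855, 558, —, —, —, 118, 501, 613, 52]
Lookup 338: h=9, probe 9,10,2,7,3,1 → slot 1 empty, not found.

6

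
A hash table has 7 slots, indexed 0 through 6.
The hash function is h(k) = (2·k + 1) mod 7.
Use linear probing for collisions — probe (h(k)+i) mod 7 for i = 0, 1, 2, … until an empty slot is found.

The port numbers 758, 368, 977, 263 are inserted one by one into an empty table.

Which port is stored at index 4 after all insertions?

263

758 hashes to 5; slot 5 is free → place at 5.
368 hashes to 2; slot 2 is free → place at 2.
977 hashes to 2; 2 taken → place at 3.
263 hashes to 2; 2,3 taken → place at 4.
Table: [-, -, 368, 977, 263, 758, -]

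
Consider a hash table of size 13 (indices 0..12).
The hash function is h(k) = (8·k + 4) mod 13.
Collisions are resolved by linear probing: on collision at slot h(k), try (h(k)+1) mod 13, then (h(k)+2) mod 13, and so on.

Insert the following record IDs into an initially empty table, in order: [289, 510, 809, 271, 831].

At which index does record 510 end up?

3

Insert 289: h=2, slot 2 empty -> index 2.
Insert 510: h=2, slot 2 occupied -> index 3.
Insert 809: h=2, slots 2,3 occupied -> index 4.
Insert 271: h=1, slot 1 empty -> index 1.
Insert 831: h=9, slot 9 empty -> index 9.
Table: [_, 271, 289, 510, 809, _, _, _, _, 831, _, _, _]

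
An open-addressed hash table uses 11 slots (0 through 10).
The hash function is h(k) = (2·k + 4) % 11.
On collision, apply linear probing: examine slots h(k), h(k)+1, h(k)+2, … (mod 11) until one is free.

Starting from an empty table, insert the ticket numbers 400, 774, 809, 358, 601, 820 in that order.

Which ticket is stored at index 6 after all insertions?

358

400 hashes to 1; slot 1 is free => place at 1.
774 hashes to 1; 1 taken => place at 2.
809 hashes to 5; slot 5 is free => place at 5.
358 hashes to 5; 5 taken => place at 6.
601 hashes to 7; slot 7 is free => place at 7.
820 hashes to 5; 5,6,7 taken => place at 8.
Table: [., 400, 774, ., ., 809, 358, 601, 820, ., .]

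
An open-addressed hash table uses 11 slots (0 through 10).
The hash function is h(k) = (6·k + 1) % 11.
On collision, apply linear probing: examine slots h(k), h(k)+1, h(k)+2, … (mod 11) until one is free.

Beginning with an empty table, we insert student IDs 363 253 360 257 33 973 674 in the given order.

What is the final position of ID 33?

4

Insert 363: h=1, slot 1 empty => index 1.
Insert 253: h=1, slot 1 occupied => index 2.
Insert 360: h=5, slot 5 empty => index 5.
Insert 257: h=3, slot 3 empty => index 3.
Insert 33: h=1, slots 1,2,3 occupied => index 4.
Insert 973: h=9, slot 9 empty => index 9.
Insert 674: h=8, slot 8 empty => index 8.
Table: [—, 363, 253, 257, 33, 360, —, —, 674, 973, —]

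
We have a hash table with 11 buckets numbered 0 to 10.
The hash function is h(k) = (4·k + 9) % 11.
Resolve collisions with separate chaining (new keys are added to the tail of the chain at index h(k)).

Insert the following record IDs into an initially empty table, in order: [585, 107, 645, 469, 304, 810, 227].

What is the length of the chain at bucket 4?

5

585 → bucket 6
107 → bucket 8
645 → bucket 4
469 → bucket 4 (collision)
304 → bucket 4 (collision)
810 → bucket 4 (collision)
227 → bucket 4 (collision)
Final buckets:
0: -
1: -
2: -
3: -
4: 645 -> 469 -> 304 -> 810 -> 227
5: -
6: 585
7: -
8: 107
9: -
10: -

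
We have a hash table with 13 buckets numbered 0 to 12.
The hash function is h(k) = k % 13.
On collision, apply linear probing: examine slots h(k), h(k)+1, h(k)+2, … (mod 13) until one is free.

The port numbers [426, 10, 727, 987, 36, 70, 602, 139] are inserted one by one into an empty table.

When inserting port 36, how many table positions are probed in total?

5

Insert 426: h=10, slot 10 empty -> index 10.
Insert 10: h=10, slot 10 occupied -> index 11.
Insert 727: h=12, slot 12 empty -> index 12.
Insert 987: h=12, slot 12 occupied -> index 0.
Insert 36: h=10, slots 10,11,12,0 occupied -> index 1.
Insert 70: h=5, slot 5 empty -> index 5.
Insert 602: h=4, slot 4 empty -> index 4.
Insert 139: h=9, slot 9 empty -> index 9.
Table: [987, 36, ∅, ∅, 602, 70, ∅, ∅, ∅, 139, 426, 10, 727]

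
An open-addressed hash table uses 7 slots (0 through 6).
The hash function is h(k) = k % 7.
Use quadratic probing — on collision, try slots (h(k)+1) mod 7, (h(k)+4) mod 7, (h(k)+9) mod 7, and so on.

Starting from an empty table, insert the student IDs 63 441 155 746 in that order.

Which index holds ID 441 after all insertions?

1

Insert 63: h=0, slot 0 empty -> index 0.
Insert 441: h=0, slot 0 occupied -> index 1.
Insert 155: h=1, slot 1 occupied -> index 2.
Insert 746: h=4, slot 4 empty -> index 4.
Table: [63, 441, 155, —, 746, —, —]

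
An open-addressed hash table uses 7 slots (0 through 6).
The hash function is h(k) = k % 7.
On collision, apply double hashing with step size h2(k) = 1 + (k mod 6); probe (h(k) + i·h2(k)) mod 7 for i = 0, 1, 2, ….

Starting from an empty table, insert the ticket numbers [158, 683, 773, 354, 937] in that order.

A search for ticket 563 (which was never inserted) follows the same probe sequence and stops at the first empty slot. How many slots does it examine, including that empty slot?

Insert 158: h=4, slot 4 empty => index 4.
Insert 683: h=4, h2=6, slot 4 occupied => index 3.
Insert 773: h=3, h2=6, slot 3 occupied => index 2.
Insert 354: h=4, h2=1, slot 4 occupied => index 5.
Insert 937: h=6, slot 6 empty => index 6.
Table: [., ., 773, 683, 158, 354, 937]
Lookup 563: h=3, h2=6, probe 3,2,1 → slot 1 empty, not found.

3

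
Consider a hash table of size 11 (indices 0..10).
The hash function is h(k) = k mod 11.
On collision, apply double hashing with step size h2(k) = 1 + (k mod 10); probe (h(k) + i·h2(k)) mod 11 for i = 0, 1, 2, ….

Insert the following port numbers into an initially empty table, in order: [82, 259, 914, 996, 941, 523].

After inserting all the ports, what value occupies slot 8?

941

82: h=5 -> slot 5
259: h=6 -> slot 6
914: h=1 -> slot 1
996: h=6, h2=7, probe 6,2 -> slot 2
941: h=6, h2=2, probe 6,8 -> slot 8
523: h=6, h2=4, probe 6,10 -> slot 10
Table: [_, 914, 996, _, _, 82, 259, _, 941, _, 523]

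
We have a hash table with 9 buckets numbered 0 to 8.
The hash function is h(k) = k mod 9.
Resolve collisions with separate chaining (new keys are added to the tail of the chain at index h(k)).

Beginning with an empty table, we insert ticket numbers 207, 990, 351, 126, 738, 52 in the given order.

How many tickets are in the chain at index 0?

5

207 -> bucket 0
990 -> bucket 0 (collision)
351 -> bucket 0 (collision)
126 -> bucket 0 (collision)
738 -> bucket 0 (collision)
52 -> bucket 7
Final buckets:
0: 207 -> 990 -> 351 -> 126 -> 738
1: -
2: -
3: -
4: -
5: -
6: -
7: 52
8: -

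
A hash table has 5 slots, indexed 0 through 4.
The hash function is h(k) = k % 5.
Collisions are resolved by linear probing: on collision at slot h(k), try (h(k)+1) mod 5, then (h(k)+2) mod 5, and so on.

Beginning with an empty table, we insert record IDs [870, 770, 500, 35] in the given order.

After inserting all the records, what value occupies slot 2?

500

870: h=0 -> slot 0
770: h=0, probe 0,1 -> slot 1
500: h=0, probe 0,1,2 -> slot 2
35: h=0, probe 0,1,2,3 -> slot 3
Table: [870, 770, 500, 35, .]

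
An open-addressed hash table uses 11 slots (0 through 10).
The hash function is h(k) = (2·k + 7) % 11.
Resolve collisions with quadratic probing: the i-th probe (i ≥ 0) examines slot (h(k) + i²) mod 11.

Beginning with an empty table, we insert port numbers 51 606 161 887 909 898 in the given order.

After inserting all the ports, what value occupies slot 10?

51: h=10 -> slot 10
606: h=9 -> slot 9
161: h=10, probe 10,0 -> slot 0
887: h=10, probe 10,0,3 -> slot 3
909: h=10, probe 10,0,3,8 -> slot 8
898: h=10, probe 10,0,3,8,4 -> slot 4
Table: [161, ∅, ∅, 887, 898, ∅, ∅, ∅, 909, 606, 51]

51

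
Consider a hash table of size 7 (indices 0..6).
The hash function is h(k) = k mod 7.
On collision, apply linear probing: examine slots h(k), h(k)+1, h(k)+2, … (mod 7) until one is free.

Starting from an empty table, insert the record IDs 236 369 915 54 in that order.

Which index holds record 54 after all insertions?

236 hashes to 5; slot 5 is free => place at 5.
369 hashes to 5; 5 taken => place at 6.
915 hashes to 5; 5,6 taken => place at 0.
54 hashes to 5; 5,6,0 taken => place at 1.
Table: [915, 54, -, -, -, 236, 369]

1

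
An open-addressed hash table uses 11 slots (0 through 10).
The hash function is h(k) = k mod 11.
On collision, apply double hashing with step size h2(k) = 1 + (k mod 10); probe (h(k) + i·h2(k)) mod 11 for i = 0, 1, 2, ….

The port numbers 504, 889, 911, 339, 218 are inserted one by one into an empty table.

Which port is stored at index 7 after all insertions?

Insert 504: h=9, slot 9 empty → index 9.
Insert 889: h=9, h2=10, slot 9 occupied → index 8.
Insert 911: h=9, h2=2, slot 9 occupied → index 0.
Insert 339: h=9, h2=10, slots 9,8 occupied → index 7.
Insert 218: h=9, h2=9, slots 9,7 occupied → index 5.
Table: [911, ., ., ., ., 218, ., 339, 889, 504, .]

339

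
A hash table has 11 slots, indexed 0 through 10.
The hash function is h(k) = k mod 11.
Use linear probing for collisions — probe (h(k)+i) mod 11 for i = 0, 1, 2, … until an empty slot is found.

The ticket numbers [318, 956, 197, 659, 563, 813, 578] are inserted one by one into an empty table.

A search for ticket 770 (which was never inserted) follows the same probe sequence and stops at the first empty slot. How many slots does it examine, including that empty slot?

6

Insert 318: h=10, slot 10 empty -> index 10.
Insert 956: h=10, slot 10 occupied -> index 0.
Insert 197: h=10, slots 10,0 occupied -> index 1.
Insert 659: h=10, slots 10,0,1 occupied -> index 2.
Insert 563: h=2, slot 2 occupied -> index 3.
Insert 813: h=10, slots 10,0,1,2,3 occupied -> index 4.
Insert 578: h=6, slot 6 empty -> index 6.
Table: [956, 197, 659, 563, 813, -, 578, -, -, -, 318]
Lookup 770: h=0, probe 0,1,2,3,4,5 → slot 5 empty, not found.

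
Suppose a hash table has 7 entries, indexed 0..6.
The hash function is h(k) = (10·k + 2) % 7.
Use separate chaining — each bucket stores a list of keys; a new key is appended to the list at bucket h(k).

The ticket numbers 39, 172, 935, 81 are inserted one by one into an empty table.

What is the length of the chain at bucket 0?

4

39 -> bucket 0
172 -> bucket 0 (collision)
935 -> bucket 0 (collision)
81 -> bucket 0 (collision)
Final buckets:
0: 39 -> 172 -> 935 -> 81
1: .
2: .
3: .
4: .
5: .
6: .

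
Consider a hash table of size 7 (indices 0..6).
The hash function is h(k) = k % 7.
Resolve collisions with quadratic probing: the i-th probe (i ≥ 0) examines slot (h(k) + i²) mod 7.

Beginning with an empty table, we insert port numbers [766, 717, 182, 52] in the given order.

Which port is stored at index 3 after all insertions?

Insert 766: h=3, slot 3 empty → index 3.
Insert 717: h=3, slot 3 occupied → index 4.
Insert 182: h=0, slot 0 empty → index 0.
Insert 52: h=3, slots 3,4,0 occupied → index 5.
Table: [182, -, -, 766, 717, 52, -]

766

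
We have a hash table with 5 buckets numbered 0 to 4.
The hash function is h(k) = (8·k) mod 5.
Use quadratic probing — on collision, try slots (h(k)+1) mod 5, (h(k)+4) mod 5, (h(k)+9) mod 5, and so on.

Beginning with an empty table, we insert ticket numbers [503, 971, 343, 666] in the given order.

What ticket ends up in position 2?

666

Insert 503: h=4, slot 4 empty -> index 4.
Insert 971: h=3, slot 3 empty -> index 3.
Insert 343: h=4, slot 4 occupied -> index 0.
Insert 666: h=3, slots 3,4 occupied -> index 2.
Table: [343, ., 666, 971, 503]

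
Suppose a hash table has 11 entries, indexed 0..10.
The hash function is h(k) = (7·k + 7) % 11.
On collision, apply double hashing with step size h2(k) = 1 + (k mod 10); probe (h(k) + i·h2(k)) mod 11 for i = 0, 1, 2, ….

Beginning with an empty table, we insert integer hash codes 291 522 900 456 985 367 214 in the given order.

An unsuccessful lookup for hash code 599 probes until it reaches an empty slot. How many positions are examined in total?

2

Insert 291: h=9, slot 9 empty => index 9.
Insert 522: h=9, h2=3, slot 9 occupied => index 1.
Insert 900: h=4, slot 4 empty => index 4.
Insert 456: h=9, h2=7, slot 9 occupied => index 5.
Insert 985: h=5, h2=6, slot 5 occupied => index 0.
Insert 367: h=2, slot 2 empty => index 2.
Insert 214: h=9, h2=5, slot 9 occupied => index 3.
Table: [985, 522, 367, 214, 900, 456, ∅, ∅, ∅, 291, ∅]
Lookup 599: h=9, h2=10, probe 9,8 → slot 8 empty, not found.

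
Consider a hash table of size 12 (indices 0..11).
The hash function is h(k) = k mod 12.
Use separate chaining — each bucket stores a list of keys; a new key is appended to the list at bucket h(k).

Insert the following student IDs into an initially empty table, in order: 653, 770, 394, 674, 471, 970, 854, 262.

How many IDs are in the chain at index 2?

Insert 653: h=5, bucket 5 empty → new chain.
Insert 770: h=2, bucket 2 empty → new chain.
Insert 394: h=10, bucket 10 empty → new chain.
Insert 674: h=2, bucket 2 nonempty → append to chain.
Insert 471: h=3, bucket 3 empty → new chain.
Insert 970: h=10, bucket 10 nonempty → append to chain.
Insert 854: h=2, bucket 2 nonempty → append to chain.
Insert 262: h=10, bucket 10 nonempty → append to chain.
Final buckets:
0: _
1: _
2: 770 -> 674 -> 854
3: 471
4: _
5: 653
6: _
7: _
8: _
9: _
10: 394 -> 970 -> 262
11: _

3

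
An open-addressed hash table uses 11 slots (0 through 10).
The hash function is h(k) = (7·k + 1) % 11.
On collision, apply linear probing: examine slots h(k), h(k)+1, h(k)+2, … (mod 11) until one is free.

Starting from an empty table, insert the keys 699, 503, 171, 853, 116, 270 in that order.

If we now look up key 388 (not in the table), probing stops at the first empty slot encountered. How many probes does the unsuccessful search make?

699: h=10 => slot 10
503: h=2 => slot 2
171: h=10, probe 10,0 => slot 0
853: h=10, probe 10,0,1 => slot 1
116: h=10, probe 10,0,1,2,3 => slot 3
270: h=10, probe 10,0,1,2,3,4 => slot 4
Table: [171, 853, 503, 116, 270, -, -, -, -, -, 699]
Lookup 388: h=0, probe 0,1,2,3,4,5 → slot 5 empty, not found.

6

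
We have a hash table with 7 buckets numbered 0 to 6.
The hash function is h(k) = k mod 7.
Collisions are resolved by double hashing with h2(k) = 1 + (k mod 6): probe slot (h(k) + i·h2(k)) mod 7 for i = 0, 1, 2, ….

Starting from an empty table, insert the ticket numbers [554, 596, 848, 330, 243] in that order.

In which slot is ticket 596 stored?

4

554 hashes to 1; slot 1 is free => place at 1.
596 hashes to 1, h2=3; 1 taken => place at 4.
848 hashes to 1, h2=3; 1,4 taken => place at 0.
330 hashes to 1, h2=1; 1 taken => place at 2.
243 hashes to 5; slot 5 is free => place at 5.
Table: [848, 554, 330, ∅, 596, 243, ∅]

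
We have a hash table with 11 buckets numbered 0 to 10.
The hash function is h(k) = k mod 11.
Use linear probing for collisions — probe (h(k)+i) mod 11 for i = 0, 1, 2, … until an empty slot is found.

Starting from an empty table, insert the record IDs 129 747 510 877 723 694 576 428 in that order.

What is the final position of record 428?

2

129 hashes to 8; slot 8 is free -> place at 8.
747 hashes to 10; slot 10 is free -> place at 10.
510 hashes to 4; slot 4 is free -> place at 4.
877 hashes to 8; 8 taken -> place at 9.
723 hashes to 8; 8,9,10 taken -> place at 0.
694 hashes to 1; slot 1 is free -> place at 1.
576 hashes to 4; 4 taken -> place at 5.
428 hashes to 10; 10,0,1 taken -> place at 2.
Table: [723, 694, 428, -, 510, 576, -, -, 129, 877, 747]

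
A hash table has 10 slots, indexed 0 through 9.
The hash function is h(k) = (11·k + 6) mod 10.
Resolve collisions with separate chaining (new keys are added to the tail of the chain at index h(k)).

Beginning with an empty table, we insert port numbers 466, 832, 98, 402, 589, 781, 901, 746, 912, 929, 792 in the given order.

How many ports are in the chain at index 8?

Insert 466: h=2, bucket 2 empty → new chain.
Insert 832: h=8, bucket 8 empty → new chain.
Insert 98: h=4, bucket 4 empty → new chain.
Insert 402: h=8, bucket 8 nonempty → append to chain.
Insert 589: h=5, bucket 5 empty → new chain.
Insert 781: h=7, bucket 7 empty → new chain.
Insert 901: h=7, bucket 7 nonempty → append to chain.
Insert 746: h=2, bucket 2 nonempty → append to chain.
Insert 912: h=8, bucket 8 nonempty → append to chain.
Insert 929: h=5, bucket 5 nonempty → append to chain.
Insert 792: h=8, bucket 8 nonempty → append to chain.
Final buckets:
0: —
1: —
2: 466 -> 746
3: —
4: 98
5: 589 -> 929
6: —
7: 781 -> 901
8: 832 -> 402 -> 912 -> 792
9: —

4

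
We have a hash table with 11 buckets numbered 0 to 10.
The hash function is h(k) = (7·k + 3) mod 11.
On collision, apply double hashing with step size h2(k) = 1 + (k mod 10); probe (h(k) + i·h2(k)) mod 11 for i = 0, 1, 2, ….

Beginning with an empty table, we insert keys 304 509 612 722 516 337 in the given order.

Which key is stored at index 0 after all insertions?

612

Insert 304: h=8, slot 8 empty => index 8.
Insert 509: h=2, slot 2 empty => index 2.
Insert 612: h=8, h2=3, slot 8 occupied => index 0.
Insert 722: h=8, h2=3, slots 8,0 occupied => index 3.
Insert 516: h=7, slot 7 empty => index 7.
Insert 337: h=8, h2=8, slot 8 occupied => index 5.
Table: [612, ., 509, 722, ., 337, ., 516, 304, ., .]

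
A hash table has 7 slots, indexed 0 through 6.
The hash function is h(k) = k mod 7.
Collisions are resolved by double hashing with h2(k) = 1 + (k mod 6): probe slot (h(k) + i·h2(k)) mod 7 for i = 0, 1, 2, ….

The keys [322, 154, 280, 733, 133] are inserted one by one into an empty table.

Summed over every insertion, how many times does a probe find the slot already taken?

7

322: h=0 -> slot 0
154: h=0, h2=5, probe 0,5 -> slot 5
280: h=0, h2=5, probe 0,5,3 -> slot 3
733: h=5, h2=2, probe 5,0,2 -> slot 2
133: h=0, h2=2, probe 0,2,4 -> slot 4
Table: [322, _, 733, 280, 133, 154, _]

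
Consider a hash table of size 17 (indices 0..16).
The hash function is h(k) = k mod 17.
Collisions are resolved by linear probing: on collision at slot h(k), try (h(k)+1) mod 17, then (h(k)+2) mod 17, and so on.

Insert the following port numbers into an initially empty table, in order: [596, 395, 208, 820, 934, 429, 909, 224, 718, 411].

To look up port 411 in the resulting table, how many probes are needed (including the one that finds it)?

8

596 hashes to 1; slot 1 is free → place at 1.
395 hashes to 4; slot 4 is free → place at 4.
208 hashes to 4; 4 taken → place at 5.
820 hashes to 4; 4,5 taken → place at 6.
934 hashes to 16; slot 16 is free → place at 16.
429 hashes to 4; 4,5,6 taken → place at 7.
909 hashes to 8; slot 8 is free → place at 8.
224 hashes to 3; slot 3 is free → place at 3.
718 hashes to 4; 4,5,6,7,8 taken → place at 9.
411 hashes to 3; 3,4,5,6,7,8,9 taken → place at 10.
Table: [_, 596, _, 224, 395, 208, 820, 429, 909, 718, 411, _, _, _, _, _, 934]
Lookup 411: h=3, probe 3,4,5,6,7,8,9,10 → found at 10.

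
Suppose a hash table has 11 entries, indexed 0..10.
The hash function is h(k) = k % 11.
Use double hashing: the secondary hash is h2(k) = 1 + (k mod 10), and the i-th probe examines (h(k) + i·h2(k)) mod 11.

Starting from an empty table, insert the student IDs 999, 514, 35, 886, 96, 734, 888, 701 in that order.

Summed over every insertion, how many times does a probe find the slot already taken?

999: h=9 -> slot 9
514: h=8 -> slot 8
35: h=2 -> slot 2
886: h=6 -> slot 6
96: h=8, h2=7, probe 8,4 -> slot 4
734: h=8, h2=5, probe 8,2,7 -> slot 7
888: h=8, h2=9, probe 8,6,4,2,0 -> slot 0
701: h=8, h2=2, probe 8,10 -> slot 10
Table: [888, -, 35, -, 96, -, 886, 734, 514, 999, 701]

8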